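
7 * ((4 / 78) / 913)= 14 / 35607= 0.00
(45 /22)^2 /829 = 2025 /401236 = 0.01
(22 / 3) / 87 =22 / 261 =0.08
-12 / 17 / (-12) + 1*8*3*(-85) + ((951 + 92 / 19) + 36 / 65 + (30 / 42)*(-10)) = -160292974 / 146965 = -1090.69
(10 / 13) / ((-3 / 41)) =-10.51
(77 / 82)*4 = 154 / 41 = 3.76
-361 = -361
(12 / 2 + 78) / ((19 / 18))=1512 / 19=79.58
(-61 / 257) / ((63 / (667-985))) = 6466 / 5397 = 1.20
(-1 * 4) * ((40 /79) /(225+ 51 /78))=-4160 /463493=-0.01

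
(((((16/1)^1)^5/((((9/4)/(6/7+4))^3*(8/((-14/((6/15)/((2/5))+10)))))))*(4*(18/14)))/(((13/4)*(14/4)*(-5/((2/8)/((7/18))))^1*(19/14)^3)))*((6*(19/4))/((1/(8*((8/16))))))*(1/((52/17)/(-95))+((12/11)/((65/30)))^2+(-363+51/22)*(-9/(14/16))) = 88900519706474590502912/5431261250415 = 16368301138.10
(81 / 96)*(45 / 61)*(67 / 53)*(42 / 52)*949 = 603.13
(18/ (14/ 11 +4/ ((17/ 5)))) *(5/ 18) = 935/ 458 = 2.04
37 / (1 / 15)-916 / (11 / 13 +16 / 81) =-354603 / 1099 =-322.66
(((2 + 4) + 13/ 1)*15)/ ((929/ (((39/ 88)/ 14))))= 11115/ 1144528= 0.01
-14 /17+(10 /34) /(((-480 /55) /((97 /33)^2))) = -180101 /161568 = -1.11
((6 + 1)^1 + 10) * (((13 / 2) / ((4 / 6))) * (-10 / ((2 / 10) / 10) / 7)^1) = -82875 / 7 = -11839.29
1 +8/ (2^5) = 5/ 4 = 1.25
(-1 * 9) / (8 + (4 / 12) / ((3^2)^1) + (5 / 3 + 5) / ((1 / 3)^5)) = -243 / 43957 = -0.01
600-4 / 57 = 34196 / 57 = 599.93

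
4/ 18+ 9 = 83/ 9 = 9.22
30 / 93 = 10 / 31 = 0.32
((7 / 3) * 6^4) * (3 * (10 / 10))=9072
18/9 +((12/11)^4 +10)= 196428/14641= 13.42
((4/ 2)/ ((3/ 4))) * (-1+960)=7672/ 3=2557.33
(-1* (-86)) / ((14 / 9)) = 387 / 7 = 55.29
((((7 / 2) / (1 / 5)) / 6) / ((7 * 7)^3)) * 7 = 5 / 28812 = 0.00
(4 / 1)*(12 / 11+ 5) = 24.36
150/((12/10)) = 125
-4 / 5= -0.80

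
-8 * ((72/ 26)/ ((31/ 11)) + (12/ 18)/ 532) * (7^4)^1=-434115892/ 22971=-18898.43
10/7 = 1.43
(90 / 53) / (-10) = -9 / 53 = -0.17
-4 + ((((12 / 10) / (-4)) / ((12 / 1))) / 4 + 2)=-321 / 160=-2.01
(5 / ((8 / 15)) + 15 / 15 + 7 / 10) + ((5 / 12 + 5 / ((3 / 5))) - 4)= 633 / 40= 15.82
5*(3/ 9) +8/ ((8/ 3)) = 14/ 3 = 4.67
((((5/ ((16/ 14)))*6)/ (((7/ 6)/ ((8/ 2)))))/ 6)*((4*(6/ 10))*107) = 3852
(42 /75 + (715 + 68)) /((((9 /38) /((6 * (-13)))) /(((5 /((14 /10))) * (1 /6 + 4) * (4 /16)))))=-120962075 /126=-960016.47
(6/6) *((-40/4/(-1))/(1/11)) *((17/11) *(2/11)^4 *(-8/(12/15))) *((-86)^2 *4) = -804684800/14641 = -54961.05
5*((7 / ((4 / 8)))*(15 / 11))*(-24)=-25200 / 11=-2290.91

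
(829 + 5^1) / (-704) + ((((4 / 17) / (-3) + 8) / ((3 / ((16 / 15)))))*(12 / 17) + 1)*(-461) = -6311475277 / 4577760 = -1378.73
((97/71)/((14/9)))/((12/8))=291/497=0.59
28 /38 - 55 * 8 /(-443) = 14562 /8417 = 1.73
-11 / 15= -0.73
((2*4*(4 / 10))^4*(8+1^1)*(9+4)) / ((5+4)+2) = 7667712 / 6875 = 1115.30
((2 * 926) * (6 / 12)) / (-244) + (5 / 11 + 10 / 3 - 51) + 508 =1839853 / 4026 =456.99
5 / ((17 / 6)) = 30 / 17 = 1.76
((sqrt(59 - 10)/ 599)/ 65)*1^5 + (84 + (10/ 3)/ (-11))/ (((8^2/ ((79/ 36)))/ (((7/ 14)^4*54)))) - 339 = -144425293347/ 438563840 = -329.31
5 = 5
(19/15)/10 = 19/150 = 0.13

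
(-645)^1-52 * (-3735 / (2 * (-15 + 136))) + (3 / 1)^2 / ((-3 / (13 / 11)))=18636 / 121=154.02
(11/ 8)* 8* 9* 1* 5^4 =61875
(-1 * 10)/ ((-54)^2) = -5/ 1458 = -0.00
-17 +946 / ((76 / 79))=36721 / 38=966.34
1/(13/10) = 0.77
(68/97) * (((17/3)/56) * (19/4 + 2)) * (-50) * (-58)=1885725/1358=1388.60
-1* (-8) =8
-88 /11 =-8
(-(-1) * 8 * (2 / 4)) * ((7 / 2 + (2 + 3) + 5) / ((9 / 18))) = 108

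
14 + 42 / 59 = 868 / 59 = 14.71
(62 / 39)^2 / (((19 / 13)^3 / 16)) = 799552 / 61731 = 12.95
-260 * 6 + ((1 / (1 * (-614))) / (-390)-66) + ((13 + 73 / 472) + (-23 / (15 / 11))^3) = -6411.15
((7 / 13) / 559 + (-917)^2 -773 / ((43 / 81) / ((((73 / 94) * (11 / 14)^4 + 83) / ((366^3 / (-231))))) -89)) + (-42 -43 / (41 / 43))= 10754666767584624748126104 / 12790955712334476001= 840802.44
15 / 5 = 3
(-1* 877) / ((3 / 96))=-28064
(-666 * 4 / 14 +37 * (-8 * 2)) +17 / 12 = -65593 / 84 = -780.87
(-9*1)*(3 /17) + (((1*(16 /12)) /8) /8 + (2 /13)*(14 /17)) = -899 /624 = -1.44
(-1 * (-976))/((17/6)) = 5856/17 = 344.47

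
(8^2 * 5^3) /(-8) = -1000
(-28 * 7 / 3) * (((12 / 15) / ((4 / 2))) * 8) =-209.07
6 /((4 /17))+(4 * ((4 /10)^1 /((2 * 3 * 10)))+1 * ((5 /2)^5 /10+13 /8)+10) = 225203 /4800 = 46.92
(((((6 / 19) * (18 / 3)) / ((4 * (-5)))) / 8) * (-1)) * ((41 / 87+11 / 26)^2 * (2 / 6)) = 4092529 / 1296216480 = 0.00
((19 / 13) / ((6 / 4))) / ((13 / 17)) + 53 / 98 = 1.81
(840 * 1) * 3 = 2520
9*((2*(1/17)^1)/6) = 3/17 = 0.18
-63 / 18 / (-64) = 0.05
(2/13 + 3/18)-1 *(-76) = 5953/78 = 76.32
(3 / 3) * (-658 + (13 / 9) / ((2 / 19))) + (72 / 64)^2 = -370375 / 576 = -643.01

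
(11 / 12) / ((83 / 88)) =242 / 249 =0.97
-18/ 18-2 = -3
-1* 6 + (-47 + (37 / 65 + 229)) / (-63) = -36437 / 4095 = -8.90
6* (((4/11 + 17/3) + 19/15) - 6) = 428/55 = 7.78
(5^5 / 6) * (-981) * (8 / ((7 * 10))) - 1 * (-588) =-404634 / 7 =-57804.86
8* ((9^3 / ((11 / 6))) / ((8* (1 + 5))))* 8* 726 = 384912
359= 359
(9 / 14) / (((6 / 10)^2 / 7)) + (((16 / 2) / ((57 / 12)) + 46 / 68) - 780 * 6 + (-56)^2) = -1529.14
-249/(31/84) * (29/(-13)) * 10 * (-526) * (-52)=12762106560/31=411680856.77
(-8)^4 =4096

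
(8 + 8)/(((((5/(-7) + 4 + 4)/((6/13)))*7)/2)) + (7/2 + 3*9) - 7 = 10515/442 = 23.79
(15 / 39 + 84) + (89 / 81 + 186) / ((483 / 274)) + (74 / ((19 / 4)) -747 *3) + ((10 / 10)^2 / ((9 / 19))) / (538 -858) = -898928205233 / 441754560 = -2034.90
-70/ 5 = -14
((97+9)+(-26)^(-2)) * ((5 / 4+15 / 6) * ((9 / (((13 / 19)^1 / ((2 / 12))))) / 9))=6807415 / 70304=96.83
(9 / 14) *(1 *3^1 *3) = 81 / 14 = 5.79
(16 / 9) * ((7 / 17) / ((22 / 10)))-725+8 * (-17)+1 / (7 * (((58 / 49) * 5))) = -420054089 / 488070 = -860.64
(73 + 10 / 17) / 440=1251 / 7480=0.17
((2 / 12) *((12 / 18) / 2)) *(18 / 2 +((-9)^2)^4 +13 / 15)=645700963 / 270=2391485.05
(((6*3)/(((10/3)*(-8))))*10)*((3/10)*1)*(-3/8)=243/320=0.76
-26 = -26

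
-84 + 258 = 174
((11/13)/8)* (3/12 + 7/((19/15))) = 4829/7904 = 0.61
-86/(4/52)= -1118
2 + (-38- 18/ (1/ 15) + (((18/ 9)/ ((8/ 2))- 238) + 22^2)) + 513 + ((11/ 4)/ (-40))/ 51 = 453.50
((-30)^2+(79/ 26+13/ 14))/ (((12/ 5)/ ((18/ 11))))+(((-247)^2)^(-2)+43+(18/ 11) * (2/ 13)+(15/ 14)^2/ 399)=37052070416830897/ 56173904238452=659.60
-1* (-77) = 77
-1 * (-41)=41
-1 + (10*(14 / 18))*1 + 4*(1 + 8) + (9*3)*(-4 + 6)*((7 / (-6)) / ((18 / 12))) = 7 / 9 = 0.78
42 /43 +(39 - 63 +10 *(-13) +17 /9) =-58489 /387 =-151.13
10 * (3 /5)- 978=-972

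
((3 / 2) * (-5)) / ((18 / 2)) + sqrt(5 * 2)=-5 / 6 + sqrt(10)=2.33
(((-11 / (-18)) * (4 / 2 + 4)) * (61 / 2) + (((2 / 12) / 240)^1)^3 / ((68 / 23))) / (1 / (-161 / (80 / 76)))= -69461976342598357 / 4060938240000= -17104.91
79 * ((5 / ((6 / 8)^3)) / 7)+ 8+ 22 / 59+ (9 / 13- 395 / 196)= 571528501 / 4058964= 140.81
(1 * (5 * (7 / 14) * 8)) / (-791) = -20 / 791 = -0.03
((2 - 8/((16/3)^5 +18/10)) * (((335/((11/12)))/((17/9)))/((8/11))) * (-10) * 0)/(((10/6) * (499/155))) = 0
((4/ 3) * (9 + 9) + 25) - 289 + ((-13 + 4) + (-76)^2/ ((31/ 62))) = 11303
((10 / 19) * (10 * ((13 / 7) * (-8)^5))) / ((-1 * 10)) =4259840 / 133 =32028.87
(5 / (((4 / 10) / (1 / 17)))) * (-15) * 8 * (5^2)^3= -1378676.47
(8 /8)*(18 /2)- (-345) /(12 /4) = 124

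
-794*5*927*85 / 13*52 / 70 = -125126460 / 7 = -17875208.57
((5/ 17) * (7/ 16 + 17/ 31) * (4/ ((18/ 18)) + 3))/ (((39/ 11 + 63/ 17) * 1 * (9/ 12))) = 62755/ 168144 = 0.37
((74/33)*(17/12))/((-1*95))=-629/18810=-0.03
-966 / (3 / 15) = -4830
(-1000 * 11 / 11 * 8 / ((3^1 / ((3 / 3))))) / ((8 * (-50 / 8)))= 160 / 3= 53.33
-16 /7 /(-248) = 2 /217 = 0.01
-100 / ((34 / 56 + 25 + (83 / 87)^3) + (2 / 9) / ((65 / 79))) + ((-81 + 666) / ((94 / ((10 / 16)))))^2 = 206466671604945375 / 18126594789828352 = 11.39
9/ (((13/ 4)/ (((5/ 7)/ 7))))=180/ 637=0.28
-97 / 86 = -1.13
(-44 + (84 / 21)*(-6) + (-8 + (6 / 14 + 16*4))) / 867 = -27 / 2023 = -0.01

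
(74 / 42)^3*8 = 405224 / 9261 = 43.76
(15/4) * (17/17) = 15/4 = 3.75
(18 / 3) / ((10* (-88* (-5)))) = 3 / 2200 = 0.00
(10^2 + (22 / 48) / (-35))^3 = 592471182490669 / 592704000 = 999607.19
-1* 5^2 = -25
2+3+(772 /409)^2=1432389 /167281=8.56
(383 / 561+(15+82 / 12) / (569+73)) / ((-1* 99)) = -516269 / 71312076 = -0.01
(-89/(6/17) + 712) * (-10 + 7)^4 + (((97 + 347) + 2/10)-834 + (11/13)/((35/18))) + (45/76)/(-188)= 239609689517/6501040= 36857.13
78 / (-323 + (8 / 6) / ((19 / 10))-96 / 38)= -4446 / 18515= -0.24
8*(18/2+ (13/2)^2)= 410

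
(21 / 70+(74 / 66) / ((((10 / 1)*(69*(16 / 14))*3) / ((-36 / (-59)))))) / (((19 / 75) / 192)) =3397200 / 14927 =227.59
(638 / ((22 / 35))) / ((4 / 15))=15225 / 4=3806.25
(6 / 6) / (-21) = -1 / 21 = -0.05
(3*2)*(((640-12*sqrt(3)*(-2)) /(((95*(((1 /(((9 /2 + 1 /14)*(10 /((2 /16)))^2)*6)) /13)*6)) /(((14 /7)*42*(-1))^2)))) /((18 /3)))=12881756160*sqrt(3) /19 + 343513497600 /19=19253965987.36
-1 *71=-71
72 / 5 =14.40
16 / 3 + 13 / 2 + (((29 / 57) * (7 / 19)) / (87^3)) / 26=3783020264 / 319691853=11.83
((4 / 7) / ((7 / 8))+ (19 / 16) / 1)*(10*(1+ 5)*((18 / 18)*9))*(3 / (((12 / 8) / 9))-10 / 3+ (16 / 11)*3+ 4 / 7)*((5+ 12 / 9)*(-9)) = -4189865940 / 3773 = -1110486.60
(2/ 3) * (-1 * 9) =-6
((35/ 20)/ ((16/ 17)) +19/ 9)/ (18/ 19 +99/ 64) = 43453/ 27297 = 1.59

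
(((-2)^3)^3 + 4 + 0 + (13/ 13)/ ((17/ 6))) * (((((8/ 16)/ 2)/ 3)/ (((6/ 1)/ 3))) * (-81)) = 116505/ 68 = 1713.31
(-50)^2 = 2500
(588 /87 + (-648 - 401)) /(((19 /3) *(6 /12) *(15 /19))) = -416.90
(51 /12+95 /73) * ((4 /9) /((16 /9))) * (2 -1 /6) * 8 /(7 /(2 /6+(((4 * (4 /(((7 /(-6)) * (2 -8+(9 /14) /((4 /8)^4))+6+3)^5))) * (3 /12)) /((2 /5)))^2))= 4675626989 /4822401024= 0.97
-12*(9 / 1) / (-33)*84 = 3024 / 11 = 274.91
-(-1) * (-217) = -217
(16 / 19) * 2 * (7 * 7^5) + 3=3764825 / 19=198148.68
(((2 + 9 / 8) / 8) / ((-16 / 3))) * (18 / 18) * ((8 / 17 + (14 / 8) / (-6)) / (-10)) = 365 / 278528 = 0.00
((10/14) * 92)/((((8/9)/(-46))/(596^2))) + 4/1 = -8455916852/7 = -1207988121.71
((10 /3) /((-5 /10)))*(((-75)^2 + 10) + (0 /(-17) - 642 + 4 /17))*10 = -5659000 /17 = -332882.35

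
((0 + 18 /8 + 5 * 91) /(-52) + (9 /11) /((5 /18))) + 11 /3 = -74857 /34320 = -2.18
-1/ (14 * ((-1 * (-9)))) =-1/ 126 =-0.01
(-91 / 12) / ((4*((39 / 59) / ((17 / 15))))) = -7021 / 2160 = -3.25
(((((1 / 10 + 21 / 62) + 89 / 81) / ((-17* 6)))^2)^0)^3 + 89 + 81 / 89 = 8091 / 89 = 90.91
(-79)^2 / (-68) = -6241 / 68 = -91.78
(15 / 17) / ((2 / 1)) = 15 / 34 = 0.44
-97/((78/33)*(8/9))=-46.17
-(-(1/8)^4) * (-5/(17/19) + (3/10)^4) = -948623/696320000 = -0.00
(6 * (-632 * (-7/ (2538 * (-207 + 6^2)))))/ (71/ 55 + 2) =-243320/ 13092273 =-0.02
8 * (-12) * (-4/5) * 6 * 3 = 6912/5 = 1382.40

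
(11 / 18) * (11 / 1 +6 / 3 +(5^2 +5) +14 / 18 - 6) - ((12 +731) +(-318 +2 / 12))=-65137 / 162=-402.08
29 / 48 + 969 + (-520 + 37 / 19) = 411815 / 912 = 451.55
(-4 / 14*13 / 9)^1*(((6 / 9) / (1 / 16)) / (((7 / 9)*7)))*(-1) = 832 / 1029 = 0.81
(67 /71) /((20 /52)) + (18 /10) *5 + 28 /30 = 13192 /1065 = 12.39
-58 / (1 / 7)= -406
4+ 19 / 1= 23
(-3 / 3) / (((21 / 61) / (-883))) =53863 / 21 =2564.90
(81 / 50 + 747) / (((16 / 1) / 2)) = 37431 / 400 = 93.58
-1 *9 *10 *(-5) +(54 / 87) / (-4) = 26091 / 58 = 449.84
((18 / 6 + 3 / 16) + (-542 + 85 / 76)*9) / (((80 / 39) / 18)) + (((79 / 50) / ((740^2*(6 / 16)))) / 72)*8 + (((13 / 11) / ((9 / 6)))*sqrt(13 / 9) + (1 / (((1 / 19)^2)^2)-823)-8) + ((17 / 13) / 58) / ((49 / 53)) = 86802.82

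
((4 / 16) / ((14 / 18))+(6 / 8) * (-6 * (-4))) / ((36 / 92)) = 1311 / 28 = 46.82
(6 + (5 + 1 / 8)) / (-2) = -89 / 16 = -5.56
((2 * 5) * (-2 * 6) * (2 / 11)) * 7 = -1680 / 11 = -152.73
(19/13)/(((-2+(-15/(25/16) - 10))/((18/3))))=-95/234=-0.41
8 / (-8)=-1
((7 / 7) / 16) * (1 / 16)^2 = 1 / 4096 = 0.00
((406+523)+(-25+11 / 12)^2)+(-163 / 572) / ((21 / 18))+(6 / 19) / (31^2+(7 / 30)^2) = 1508.76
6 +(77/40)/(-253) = 5513/920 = 5.99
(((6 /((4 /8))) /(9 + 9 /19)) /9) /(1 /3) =19 /45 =0.42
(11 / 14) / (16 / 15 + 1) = 165 / 434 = 0.38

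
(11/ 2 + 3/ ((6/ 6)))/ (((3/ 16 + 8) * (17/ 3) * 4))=6/ 131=0.05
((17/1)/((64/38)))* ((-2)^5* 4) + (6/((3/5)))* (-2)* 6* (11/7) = -1480.57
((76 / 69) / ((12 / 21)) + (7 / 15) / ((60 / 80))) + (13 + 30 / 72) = 66101 / 4140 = 15.97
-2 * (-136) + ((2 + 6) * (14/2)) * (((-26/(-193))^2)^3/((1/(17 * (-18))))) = 14052357448658192/51682540549249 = 271.90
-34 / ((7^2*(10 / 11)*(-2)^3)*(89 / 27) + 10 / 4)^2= -11996424 / 484798875625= -0.00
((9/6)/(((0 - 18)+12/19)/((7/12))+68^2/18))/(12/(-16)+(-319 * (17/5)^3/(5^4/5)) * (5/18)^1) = -100996875/437534425432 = -0.00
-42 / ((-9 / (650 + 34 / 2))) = 9338 / 3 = 3112.67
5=5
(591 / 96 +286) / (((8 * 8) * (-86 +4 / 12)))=-28047 / 526336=-0.05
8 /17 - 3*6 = -298 /17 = -17.53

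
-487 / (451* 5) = -487 / 2255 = -0.22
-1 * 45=-45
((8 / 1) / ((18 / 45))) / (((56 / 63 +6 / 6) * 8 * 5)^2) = 81 / 23120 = 0.00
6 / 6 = 1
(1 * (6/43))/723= 2/10363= 0.00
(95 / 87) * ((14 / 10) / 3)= 133 / 261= 0.51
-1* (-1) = 1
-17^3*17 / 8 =-83521 / 8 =-10440.12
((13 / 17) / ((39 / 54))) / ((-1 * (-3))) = 6 / 17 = 0.35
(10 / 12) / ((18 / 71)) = 3.29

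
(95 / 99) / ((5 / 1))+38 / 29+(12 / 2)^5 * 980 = 21878402393 / 2871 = 7620481.50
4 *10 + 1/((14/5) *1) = 565/14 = 40.36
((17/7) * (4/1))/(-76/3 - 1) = -0.37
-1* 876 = -876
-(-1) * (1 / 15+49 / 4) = 739 / 60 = 12.32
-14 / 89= -0.16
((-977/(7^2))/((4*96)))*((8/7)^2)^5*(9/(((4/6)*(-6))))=6146752512/13841287201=0.44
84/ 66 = 14/ 11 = 1.27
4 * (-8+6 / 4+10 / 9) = -194 / 9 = -21.56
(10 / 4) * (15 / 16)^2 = 1125 / 512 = 2.20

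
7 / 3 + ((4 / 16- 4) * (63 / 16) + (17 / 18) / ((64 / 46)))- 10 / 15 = -3577 / 288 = -12.42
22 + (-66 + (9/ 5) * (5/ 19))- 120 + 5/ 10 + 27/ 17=-104289/ 646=-161.44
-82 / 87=-0.94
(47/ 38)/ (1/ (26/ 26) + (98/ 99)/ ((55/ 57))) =85305/ 139726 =0.61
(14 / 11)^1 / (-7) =-2 / 11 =-0.18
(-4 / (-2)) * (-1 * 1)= -2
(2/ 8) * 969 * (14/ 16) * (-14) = -47481/ 16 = -2967.56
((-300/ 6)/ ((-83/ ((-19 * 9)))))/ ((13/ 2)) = -17100/ 1079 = -15.85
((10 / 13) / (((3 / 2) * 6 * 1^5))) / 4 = 5 / 234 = 0.02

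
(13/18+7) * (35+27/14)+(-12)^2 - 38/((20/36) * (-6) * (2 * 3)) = 543149/1260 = 431.07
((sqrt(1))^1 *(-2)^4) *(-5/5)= -16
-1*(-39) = 39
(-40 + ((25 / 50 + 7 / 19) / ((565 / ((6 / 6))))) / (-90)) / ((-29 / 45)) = 62.07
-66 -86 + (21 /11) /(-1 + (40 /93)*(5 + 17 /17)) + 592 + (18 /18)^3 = 34050 /77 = 442.21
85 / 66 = 1.29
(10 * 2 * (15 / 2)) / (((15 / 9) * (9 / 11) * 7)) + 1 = 117 / 7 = 16.71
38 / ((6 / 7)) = 133 / 3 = 44.33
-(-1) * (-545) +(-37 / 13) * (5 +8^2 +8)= -9934 / 13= -764.15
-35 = -35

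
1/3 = 0.33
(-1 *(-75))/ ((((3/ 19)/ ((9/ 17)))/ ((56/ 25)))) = 9576/ 17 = 563.29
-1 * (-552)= 552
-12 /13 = -0.92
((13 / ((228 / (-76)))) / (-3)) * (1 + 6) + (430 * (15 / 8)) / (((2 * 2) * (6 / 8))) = 10039 / 36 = 278.86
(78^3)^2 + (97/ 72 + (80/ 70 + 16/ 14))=225199600707.63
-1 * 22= -22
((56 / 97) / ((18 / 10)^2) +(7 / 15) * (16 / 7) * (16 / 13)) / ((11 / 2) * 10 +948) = 44792 / 30131595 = 0.00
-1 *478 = -478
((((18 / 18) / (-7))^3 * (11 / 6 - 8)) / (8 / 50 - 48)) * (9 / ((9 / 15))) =-4625 / 820456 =-0.01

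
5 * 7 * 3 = 105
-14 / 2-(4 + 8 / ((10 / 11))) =-99 / 5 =-19.80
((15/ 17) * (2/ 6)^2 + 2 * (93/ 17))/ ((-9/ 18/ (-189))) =70938/ 17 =4172.82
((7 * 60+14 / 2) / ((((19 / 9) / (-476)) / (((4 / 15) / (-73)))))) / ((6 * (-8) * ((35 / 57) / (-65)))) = 283101 / 365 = 775.62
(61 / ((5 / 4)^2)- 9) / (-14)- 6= -2851 / 350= -8.15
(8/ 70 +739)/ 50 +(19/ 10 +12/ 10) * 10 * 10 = 568369/ 1750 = 324.78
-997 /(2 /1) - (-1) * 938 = 879 /2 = 439.50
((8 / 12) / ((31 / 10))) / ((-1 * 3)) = -20 / 279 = -0.07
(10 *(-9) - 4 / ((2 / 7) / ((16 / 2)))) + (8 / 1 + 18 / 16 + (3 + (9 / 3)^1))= -1495 / 8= -186.88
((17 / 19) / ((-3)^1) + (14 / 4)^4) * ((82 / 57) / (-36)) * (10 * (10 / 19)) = -31.50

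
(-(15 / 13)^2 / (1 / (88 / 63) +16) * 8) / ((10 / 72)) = -1140480 / 248599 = -4.59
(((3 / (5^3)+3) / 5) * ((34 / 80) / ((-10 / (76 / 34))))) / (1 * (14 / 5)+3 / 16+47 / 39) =-560196 / 40878125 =-0.01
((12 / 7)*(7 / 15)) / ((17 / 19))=76 / 85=0.89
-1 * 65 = -65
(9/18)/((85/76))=38/85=0.45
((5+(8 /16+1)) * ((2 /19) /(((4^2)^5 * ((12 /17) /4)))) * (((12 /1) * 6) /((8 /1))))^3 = 291434247 /7907888600098363408384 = 0.00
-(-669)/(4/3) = 2007/4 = 501.75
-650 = -650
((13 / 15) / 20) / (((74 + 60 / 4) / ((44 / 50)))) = 143 / 333750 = 0.00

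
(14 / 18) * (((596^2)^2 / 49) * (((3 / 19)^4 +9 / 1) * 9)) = 148003485655288320 / 912247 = 162240583586.78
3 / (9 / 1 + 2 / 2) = 3 / 10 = 0.30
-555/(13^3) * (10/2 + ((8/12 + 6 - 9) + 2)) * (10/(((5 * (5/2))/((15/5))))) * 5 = -31080/2197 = -14.15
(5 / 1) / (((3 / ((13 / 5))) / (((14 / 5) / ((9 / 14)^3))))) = 499408 / 10935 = 45.67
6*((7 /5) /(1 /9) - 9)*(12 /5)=1296 /25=51.84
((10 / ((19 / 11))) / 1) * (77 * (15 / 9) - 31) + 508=61076 / 57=1071.51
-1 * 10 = -10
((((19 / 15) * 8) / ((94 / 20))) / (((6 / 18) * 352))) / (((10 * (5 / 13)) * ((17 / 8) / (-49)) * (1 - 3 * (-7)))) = -12103 / 2416975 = -0.01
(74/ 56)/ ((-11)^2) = 37/ 3388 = 0.01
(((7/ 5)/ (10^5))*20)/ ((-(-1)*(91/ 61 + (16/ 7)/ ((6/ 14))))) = 1281/ 31225000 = 0.00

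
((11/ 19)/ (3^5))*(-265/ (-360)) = 583/ 332424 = 0.00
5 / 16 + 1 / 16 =3 / 8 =0.38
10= 10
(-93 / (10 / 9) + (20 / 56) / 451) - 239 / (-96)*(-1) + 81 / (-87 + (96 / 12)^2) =-3126706241 / 34853280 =-89.71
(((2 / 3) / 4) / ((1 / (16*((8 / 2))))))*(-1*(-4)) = 128 / 3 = 42.67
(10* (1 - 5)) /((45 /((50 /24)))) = -50 /27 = -1.85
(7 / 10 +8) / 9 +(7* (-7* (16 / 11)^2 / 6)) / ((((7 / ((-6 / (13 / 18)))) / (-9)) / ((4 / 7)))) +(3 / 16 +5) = -37489799 / 377520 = -99.31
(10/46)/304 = 0.00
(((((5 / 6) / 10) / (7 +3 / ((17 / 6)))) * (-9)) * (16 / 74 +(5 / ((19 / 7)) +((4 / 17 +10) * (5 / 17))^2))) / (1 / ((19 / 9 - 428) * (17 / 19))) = 2502778764971 / 6346124412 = 394.38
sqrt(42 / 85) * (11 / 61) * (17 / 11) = sqrt(3570) / 305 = 0.20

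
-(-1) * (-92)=-92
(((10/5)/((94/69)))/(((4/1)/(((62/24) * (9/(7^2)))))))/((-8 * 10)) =-6417/2947840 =-0.00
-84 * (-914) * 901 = 69175176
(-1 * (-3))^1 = 3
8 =8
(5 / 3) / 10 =0.17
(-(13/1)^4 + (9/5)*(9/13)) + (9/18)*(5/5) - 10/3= -11139409/390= -28562.59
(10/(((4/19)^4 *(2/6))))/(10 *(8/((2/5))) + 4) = 651605/8704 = 74.86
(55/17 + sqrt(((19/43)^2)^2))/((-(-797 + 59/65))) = 3504540/813266009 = 0.00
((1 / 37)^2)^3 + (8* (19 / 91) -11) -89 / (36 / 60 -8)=629781817565 / 233481103219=2.70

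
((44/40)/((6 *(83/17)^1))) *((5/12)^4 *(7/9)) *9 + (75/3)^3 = 322704163625/20653056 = 15625.01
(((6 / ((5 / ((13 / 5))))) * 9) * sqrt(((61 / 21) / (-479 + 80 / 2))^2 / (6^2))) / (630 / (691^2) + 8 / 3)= 3407781897 / 293605021850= 0.01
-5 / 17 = -0.29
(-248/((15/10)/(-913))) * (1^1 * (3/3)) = 452848/3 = 150949.33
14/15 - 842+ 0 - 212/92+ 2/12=-193937/230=-843.20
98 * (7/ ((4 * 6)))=343/ 12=28.58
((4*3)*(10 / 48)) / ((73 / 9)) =0.31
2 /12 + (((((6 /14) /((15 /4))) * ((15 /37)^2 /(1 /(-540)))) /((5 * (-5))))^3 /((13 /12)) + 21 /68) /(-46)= 17028425055373975 /107358346957747704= 0.16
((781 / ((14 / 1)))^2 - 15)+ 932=789693 / 196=4029.05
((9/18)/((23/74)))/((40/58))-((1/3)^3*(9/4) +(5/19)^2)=2.18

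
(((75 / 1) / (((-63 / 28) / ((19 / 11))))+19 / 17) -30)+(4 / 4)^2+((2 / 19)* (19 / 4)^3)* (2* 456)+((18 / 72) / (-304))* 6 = 3480133469 / 341088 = 10203.04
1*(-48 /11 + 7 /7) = -37 /11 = -3.36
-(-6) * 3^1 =18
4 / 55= 0.07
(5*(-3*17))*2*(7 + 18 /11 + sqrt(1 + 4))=-48450 /11-510*sqrt(5)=-5544.94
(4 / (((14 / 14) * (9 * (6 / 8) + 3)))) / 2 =8 / 39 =0.21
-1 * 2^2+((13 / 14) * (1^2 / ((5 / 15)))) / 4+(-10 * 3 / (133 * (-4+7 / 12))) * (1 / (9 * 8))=-144075 / 43624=-3.30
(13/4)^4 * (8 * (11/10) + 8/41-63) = -316198831/52480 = -6025.13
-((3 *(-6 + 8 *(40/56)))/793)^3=216/171046299151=0.00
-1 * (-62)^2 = -3844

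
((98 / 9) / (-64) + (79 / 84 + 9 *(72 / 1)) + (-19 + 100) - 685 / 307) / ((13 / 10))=2251413295 / 4022928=559.65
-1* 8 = -8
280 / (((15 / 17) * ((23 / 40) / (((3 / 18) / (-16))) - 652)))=-35 / 78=-0.45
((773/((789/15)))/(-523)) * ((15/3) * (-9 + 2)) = 135275/137549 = 0.98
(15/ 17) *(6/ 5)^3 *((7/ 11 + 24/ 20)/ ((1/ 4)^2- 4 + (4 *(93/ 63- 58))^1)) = -21990528/ 1806677125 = -0.01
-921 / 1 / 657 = -1.40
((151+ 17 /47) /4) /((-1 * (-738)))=3557 /69372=0.05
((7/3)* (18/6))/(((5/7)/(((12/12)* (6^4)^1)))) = 63504/5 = 12700.80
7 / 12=0.58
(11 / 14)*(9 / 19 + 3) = 363 / 133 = 2.73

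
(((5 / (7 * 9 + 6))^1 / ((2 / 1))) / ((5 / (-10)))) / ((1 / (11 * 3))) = -2.39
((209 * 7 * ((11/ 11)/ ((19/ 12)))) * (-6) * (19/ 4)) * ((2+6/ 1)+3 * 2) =-368676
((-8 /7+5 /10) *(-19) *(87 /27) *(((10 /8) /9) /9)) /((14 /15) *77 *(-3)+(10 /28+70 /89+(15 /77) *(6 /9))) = -13485725 /4758844932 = -0.00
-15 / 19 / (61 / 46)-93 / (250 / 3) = -495861 / 289750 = -1.71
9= 9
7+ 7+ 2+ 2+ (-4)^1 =14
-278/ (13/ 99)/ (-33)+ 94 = 158.15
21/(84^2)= 1/336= 0.00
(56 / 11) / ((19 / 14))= 784 / 209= 3.75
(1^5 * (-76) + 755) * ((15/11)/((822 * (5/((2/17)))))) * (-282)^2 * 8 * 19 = 8207512992/25619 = 320368.20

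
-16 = -16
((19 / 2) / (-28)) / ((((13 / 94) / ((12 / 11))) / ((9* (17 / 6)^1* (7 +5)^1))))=-818.96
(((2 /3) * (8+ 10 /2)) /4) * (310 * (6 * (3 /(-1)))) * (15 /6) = -30225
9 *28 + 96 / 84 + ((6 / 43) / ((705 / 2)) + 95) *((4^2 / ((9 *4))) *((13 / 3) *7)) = 976496704 / 636615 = 1533.89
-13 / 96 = -0.14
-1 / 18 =-0.06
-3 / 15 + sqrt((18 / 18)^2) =4 / 5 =0.80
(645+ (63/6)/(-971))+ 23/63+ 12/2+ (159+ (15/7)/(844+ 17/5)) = 60010393823/74054286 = 810.36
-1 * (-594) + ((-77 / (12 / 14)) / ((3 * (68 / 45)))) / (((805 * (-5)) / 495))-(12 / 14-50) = 14135617 / 21896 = 645.58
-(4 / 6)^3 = -8 / 27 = -0.30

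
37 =37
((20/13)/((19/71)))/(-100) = -71/1235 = -0.06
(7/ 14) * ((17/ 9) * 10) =85/ 9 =9.44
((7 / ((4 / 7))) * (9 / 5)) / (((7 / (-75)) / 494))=-233415 / 2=-116707.50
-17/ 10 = -1.70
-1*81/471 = -27/157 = -0.17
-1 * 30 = -30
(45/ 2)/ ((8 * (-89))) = -45/ 1424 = -0.03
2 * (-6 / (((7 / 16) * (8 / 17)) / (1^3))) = -408 / 7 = -58.29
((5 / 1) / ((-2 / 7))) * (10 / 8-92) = 12705 / 8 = 1588.12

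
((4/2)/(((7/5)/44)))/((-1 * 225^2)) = -88/70875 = -0.00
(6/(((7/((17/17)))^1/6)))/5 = 36/35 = 1.03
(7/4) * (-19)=-133/4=-33.25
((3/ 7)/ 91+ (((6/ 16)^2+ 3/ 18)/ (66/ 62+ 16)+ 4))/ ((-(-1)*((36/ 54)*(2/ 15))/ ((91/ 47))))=3903975615/ 44554496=87.62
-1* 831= -831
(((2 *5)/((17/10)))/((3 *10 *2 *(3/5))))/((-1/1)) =-25/153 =-0.16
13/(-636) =-13/636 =-0.02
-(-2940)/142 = 1470/71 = 20.70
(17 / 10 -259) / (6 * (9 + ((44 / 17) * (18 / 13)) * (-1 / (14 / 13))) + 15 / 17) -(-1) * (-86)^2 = 7388.63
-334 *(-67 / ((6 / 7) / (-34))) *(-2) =1775321.33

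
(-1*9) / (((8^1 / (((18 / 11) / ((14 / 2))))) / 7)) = -81 / 44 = -1.84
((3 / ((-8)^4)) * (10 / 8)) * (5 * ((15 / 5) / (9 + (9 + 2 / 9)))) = 2025 / 2686976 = 0.00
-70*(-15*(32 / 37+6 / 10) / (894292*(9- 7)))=4065 / 4726972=0.00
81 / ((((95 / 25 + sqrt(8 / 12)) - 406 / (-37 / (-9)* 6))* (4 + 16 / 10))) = -263211525 / 229410188 - 13861125* sqrt(6) / 458820376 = -1.22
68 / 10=34 / 5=6.80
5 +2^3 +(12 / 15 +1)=74 / 5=14.80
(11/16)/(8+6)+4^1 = 907/224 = 4.05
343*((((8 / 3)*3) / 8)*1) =343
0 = 0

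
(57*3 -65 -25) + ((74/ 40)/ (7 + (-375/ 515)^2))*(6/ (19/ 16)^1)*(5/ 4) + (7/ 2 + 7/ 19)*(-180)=-24516195/ 39944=-613.76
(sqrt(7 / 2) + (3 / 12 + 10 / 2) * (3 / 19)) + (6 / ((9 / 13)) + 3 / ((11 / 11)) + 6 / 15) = sqrt(14) / 2 + 14701 / 1140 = 14.77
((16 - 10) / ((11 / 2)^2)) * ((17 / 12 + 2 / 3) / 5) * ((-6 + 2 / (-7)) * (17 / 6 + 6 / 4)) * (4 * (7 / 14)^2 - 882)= 458120 / 231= 1983.20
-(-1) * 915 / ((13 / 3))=2745 / 13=211.15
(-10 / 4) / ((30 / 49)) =-49 / 12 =-4.08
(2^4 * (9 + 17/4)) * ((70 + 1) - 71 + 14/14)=212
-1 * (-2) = 2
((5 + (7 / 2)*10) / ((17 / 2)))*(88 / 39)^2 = 619520 / 25857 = 23.96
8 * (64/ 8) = 64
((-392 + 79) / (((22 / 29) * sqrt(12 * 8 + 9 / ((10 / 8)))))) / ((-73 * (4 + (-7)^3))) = -9077 * sqrt(645) / 140463972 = -0.00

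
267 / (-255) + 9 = 676 / 85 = 7.95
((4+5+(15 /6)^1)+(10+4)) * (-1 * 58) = -1479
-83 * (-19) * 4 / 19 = 332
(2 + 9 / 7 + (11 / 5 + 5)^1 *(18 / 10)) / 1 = 2843 / 175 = 16.25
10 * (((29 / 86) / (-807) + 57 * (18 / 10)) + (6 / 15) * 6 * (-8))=28940489 / 34701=834.00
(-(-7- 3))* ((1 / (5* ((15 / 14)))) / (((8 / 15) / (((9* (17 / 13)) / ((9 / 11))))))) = 1309 / 26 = 50.35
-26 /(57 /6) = -52 /19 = -2.74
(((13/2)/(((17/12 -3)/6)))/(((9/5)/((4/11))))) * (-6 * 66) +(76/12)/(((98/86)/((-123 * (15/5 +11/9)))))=-7673794/8379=-915.84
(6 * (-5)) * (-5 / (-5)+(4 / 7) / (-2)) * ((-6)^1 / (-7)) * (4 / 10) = -360 / 49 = -7.35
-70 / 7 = -10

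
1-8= -7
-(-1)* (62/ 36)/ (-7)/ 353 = -31/ 44478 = -0.00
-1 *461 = -461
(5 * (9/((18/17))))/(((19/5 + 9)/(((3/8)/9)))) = 425/3072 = 0.14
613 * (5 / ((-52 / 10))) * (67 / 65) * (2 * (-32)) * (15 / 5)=19714080 / 169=116651.36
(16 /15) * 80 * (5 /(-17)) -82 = -5462 /51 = -107.10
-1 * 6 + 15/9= -13/3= -4.33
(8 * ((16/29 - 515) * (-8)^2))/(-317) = 7638528/9193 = 830.91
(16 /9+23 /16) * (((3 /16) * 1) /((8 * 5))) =463 /30720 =0.02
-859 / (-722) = 859 / 722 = 1.19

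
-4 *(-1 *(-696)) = -2784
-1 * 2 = -2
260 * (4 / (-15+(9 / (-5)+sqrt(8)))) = -54600 / 857 -6500 * sqrt(2) / 857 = -74.44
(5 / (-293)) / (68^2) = -5 / 1354832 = -0.00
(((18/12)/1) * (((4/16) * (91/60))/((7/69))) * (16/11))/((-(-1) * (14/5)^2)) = 4485/4312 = 1.04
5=5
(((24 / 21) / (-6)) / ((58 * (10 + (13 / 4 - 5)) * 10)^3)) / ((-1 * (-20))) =-1 / 11503635845625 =-0.00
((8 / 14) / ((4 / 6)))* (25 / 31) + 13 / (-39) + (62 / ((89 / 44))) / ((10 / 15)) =2684629 / 57939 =46.34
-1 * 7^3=-343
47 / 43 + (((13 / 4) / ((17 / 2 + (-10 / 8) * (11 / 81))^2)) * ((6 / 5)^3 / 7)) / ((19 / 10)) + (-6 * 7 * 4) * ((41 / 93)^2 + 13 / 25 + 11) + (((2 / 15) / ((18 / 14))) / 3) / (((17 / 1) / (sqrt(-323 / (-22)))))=-5906030226473211767 / 3002690132051925 + 7 * sqrt(7106) / 75735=-1966.91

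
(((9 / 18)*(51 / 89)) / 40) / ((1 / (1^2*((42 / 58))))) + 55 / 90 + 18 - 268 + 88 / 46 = -10577232503 / 42741360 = -247.47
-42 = -42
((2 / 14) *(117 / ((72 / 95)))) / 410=247 / 4592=0.05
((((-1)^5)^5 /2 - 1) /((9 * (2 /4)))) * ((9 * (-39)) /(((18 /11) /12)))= 858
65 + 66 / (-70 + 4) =64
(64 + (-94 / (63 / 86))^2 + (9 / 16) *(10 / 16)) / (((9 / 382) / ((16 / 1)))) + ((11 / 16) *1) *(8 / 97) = 155582851425529 / 13859748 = 11225518.06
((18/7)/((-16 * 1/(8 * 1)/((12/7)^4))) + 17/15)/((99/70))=-5027282/713097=-7.05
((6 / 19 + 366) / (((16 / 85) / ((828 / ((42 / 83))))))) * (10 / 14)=2117558250 / 931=2274498.66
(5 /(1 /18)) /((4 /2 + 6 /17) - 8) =-255 /16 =-15.94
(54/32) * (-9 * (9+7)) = -243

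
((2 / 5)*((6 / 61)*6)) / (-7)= -72 / 2135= -0.03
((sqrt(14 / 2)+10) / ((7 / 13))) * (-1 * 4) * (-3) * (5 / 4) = 195 * sqrt(7) / 7+1950 / 7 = 352.27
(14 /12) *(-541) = -631.17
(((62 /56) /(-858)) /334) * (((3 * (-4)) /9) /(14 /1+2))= 31 /96288192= 0.00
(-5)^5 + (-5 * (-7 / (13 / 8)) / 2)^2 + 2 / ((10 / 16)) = -2539921 / 845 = -3005.82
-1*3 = -3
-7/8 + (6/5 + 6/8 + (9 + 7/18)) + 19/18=4147/360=11.52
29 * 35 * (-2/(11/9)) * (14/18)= -14210/11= -1291.82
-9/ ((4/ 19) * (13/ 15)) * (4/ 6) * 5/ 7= -4275/ 182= -23.49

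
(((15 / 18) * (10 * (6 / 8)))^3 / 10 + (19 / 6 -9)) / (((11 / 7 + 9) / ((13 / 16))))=649285 / 454656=1.43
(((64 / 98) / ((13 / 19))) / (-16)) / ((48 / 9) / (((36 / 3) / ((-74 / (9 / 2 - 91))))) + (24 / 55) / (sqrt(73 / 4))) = -0.12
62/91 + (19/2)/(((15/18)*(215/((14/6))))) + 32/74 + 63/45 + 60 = 226717896/3619525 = 62.64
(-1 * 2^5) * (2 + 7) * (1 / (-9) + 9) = -2560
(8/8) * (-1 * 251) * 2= -502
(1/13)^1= 1/13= 0.08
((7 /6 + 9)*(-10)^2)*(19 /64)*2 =28975 /48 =603.65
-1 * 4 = -4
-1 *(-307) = 307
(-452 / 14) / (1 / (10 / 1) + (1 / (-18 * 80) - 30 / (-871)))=-283458240 / 1174271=-241.39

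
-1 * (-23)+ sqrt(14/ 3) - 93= -70+ sqrt(42)/ 3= -67.84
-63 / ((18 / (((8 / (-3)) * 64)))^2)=-458752 / 81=-5663.60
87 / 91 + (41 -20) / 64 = 7479 / 5824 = 1.28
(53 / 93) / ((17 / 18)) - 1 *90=-47112 / 527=-89.40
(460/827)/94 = 230/38869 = 0.01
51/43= 1.19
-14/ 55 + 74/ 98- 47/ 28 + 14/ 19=-90361/ 204820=-0.44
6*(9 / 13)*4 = 216 / 13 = 16.62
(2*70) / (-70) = -2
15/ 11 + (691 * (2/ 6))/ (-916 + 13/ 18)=201519/ 181225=1.11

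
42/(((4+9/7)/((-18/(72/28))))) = -2058/37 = -55.62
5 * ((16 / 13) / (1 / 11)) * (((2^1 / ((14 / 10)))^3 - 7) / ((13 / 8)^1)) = -170.15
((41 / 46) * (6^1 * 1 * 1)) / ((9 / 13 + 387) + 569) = 1599 / 286051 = 0.01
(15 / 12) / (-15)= -1 / 12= -0.08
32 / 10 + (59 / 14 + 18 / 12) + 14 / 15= 1034 / 105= 9.85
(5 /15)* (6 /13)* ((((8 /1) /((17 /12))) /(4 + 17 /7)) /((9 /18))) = 896 /3315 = 0.27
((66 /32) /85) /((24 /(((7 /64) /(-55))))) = -7 /3481600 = -0.00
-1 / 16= -0.06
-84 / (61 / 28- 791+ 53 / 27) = 63504 / 594865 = 0.11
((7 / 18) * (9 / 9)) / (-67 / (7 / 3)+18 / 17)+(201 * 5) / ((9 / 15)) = 99222817 / 59238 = 1674.99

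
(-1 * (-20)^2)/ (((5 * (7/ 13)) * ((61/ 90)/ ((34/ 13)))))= -244800/ 427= -573.30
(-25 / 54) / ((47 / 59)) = -1475 / 2538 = -0.58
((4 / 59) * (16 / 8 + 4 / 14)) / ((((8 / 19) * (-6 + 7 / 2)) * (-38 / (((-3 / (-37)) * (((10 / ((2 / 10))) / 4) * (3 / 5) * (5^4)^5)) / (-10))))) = -343322753906250 / 15281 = -22467296244.11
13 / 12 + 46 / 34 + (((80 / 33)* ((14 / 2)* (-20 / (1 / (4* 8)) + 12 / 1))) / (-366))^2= 2108581764779 / 2479927428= 850.26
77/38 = 2.03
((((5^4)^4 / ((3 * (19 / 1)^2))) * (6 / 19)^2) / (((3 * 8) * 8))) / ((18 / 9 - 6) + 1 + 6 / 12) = -30517578125 / 1042568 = -29271.55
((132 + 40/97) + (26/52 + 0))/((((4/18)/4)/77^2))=1375913385/97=14184674.07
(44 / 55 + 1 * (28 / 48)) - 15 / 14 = 131 / 420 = 0.31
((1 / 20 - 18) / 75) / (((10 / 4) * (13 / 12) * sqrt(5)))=-718 * sqrt(5) / 40625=-0.04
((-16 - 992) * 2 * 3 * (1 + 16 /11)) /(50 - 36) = -11664 /11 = -1060.36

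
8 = 8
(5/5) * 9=9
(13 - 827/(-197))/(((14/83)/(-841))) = -16892326/197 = -85747.85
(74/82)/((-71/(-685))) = 25345/2911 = 8.71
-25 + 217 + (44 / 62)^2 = 184996 / 961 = 192.50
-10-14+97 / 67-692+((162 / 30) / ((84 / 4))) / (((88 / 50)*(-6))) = -29492005 / 41272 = -714.58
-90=-90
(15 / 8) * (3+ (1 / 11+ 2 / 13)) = 870 / 143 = 6.08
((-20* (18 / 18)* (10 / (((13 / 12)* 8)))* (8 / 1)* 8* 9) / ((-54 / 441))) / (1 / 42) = 59270400 / 13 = 4559261.54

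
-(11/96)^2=-121/9216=-0.01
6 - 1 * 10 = -4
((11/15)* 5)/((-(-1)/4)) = 44/3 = 14.67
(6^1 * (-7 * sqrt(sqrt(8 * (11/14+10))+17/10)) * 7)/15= -7 * sqrt(8330+1400 * sqrt(1057))/25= -64.97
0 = 0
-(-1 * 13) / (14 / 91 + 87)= 169 / 1133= 0.15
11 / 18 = 0.61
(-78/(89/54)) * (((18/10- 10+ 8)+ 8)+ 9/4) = -211653/445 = -475.62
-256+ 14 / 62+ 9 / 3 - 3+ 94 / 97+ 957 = 2111500 / 3007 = 702.19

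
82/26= 41/13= 3.15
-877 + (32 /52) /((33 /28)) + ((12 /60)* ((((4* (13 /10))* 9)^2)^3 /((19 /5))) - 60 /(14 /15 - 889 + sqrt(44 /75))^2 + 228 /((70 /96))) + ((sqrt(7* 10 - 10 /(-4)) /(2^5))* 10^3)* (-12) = -375* sqrt(290) /2 - 65394000* sqrt(33) /2862555936844571 + 128295472529321242544893403401103 /232001213193949840265625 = 552991641.64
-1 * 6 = -6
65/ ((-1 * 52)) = -5/ 4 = -1.25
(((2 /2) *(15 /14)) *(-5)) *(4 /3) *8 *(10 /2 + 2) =-400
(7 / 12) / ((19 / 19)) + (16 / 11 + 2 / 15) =1433 / 660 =2.17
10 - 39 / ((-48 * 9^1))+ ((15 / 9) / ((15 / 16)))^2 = 17173 / 1296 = 13.25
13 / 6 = 2.17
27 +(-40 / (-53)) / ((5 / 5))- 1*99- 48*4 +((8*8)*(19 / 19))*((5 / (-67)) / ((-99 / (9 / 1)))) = -10265664 / 39061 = -262.81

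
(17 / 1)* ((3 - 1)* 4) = 136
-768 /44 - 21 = -423 /11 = -38.45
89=89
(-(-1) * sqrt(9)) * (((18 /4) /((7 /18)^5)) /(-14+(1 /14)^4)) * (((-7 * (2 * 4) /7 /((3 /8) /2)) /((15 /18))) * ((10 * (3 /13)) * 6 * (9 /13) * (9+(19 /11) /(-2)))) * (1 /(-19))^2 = 3029872040607744 /2526527342339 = 1199.22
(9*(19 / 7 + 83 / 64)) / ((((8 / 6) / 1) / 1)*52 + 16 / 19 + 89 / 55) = 50702355 / 100832704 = 0.50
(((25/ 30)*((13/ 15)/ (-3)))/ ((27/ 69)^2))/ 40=-0.04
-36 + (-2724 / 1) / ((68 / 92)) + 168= -60408 / 17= -3553.41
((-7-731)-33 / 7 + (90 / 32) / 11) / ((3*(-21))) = 304903 / 25872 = 11.79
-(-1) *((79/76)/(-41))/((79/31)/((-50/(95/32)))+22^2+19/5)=-0.00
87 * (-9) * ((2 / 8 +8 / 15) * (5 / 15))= -4089 / 20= -204.45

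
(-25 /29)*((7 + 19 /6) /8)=-1525 /1392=-1.10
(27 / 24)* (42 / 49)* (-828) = -5589 / 7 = -798.43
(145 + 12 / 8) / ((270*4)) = 293 / 2160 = 0.14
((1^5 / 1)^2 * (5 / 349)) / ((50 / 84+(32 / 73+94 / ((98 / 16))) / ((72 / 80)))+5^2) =0.00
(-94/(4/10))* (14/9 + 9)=-22325/9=-2480.56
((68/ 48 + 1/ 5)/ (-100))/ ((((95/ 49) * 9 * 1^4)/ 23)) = -109319/ 5130000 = -0.02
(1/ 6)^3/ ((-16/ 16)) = -0.00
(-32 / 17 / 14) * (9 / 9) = -16 / 119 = -0.13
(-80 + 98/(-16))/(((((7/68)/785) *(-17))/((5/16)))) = 2704325/224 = 12072.88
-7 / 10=-0.70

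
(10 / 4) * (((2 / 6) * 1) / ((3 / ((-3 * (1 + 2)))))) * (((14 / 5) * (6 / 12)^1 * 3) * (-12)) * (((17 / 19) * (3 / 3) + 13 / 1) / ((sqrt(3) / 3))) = 33264 * sqrt(3) / 19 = 3032.37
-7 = -7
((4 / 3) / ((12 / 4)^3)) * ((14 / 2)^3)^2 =470596 / 81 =5809.83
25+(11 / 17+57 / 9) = 1631 / 51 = 31.98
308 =308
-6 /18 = -1 /3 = -0.33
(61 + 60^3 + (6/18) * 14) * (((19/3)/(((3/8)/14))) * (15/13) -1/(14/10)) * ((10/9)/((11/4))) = 175095687800/7371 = 23754672.07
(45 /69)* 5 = 75 /23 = 3.26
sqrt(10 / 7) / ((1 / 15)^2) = 225*sqrt(70) / 7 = 268.93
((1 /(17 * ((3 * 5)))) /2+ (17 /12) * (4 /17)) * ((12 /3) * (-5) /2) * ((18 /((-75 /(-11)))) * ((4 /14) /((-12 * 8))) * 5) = 627 /4760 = 0.13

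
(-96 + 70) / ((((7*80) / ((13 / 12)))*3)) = -169 / 10080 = -0.02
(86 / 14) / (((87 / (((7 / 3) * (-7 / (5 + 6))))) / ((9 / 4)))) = -301 / 1276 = -0.24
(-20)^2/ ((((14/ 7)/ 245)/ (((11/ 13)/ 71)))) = 539000/ 923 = 583.97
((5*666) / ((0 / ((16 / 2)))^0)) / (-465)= -222 / 31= -7.16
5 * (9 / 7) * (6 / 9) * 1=30 / 7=4.29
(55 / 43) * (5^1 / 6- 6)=-1705 / 258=-6.61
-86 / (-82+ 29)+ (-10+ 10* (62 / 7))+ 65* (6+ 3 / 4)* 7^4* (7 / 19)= 10945382887 / 28196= 388189.21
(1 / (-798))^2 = 1 / 636804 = 0.00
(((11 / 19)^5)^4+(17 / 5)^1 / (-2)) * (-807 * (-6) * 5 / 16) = -1547074250314841684086113714147 / 601439575320735331093689616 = -2572.29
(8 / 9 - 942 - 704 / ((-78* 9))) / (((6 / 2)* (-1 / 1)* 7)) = 329978 / 7371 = 44.77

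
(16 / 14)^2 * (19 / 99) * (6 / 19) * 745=95360 / 1617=58.97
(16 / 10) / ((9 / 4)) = 32 / 45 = 0.71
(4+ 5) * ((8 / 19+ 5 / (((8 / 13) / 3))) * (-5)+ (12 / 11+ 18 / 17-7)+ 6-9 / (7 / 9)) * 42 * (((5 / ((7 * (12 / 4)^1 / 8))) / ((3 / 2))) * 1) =-1604501340 / 24871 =-64512.94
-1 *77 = -77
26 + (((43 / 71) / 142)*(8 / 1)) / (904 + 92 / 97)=2876247541 / 110624745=26.00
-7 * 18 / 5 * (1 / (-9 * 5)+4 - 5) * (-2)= -1288 / 25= -51.52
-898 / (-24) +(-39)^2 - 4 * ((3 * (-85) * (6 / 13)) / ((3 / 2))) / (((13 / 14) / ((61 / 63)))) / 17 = 1577.67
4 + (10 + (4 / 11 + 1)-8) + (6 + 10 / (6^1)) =496 / 33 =15.03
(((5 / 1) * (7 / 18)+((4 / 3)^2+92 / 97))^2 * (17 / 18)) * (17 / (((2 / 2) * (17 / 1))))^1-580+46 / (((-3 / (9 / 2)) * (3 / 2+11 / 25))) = -32647617415 / 54873288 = -594.96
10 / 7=1.43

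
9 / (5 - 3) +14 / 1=37 / 2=18.50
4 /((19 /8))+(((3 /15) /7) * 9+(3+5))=6611 /665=9.94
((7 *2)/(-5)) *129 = -1806/5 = -361.20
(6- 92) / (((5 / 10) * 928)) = -43 / 232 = -0.19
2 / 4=1 / 2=0.50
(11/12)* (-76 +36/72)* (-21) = 11627/8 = 1453.38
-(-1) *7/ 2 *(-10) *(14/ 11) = -44.55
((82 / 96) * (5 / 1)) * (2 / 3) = 205 / 72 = 2.85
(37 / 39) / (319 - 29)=37 / 11310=0.00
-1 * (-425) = 425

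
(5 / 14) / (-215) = -1 / 602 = -0.00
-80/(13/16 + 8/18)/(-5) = 2304/181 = 12.73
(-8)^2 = 64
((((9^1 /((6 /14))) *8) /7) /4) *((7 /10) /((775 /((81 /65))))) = 1701 /251875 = 0.01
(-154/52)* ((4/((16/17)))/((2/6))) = -3927/104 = -37.76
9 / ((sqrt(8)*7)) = 9*sqrt(2) / 28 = 0.45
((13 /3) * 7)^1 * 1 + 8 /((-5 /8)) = 263 /15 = 17.53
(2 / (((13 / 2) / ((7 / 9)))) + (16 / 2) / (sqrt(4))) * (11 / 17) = 5456 / 1989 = 2.74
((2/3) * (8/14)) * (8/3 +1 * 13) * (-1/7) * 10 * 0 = 0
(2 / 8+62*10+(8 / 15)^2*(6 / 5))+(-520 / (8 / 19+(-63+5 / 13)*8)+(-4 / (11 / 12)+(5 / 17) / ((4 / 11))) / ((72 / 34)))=23418052817 / 37774000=619.95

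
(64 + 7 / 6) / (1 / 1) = 391 / 6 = 65.17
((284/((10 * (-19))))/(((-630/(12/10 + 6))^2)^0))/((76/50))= -355/361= -0.98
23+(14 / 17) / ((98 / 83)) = 2820 / 119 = 23.70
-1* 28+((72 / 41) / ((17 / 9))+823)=554763 / 697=795.93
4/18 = 2/9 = 0.22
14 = 14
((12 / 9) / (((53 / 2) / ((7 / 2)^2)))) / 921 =98 / 146439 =0.00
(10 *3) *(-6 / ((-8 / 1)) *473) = 21285 / 2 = 10642.50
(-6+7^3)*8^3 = 172544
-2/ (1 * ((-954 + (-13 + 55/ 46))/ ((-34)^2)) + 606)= -106352/ 32180229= -0.00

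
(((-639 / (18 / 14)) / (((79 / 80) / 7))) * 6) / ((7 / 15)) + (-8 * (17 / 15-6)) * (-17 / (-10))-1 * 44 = -268248544 / 5925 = -45274.02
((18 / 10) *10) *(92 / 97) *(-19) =-31464 / 97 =-324.37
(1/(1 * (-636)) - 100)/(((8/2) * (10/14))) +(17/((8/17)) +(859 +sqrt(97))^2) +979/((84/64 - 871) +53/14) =1718 * sqrt(97) +101152045932627/137066480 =754898.33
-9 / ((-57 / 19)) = 3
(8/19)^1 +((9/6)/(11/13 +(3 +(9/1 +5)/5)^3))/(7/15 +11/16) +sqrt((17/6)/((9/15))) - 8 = -528770859/69829484 +sqrt(170)/6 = -5.40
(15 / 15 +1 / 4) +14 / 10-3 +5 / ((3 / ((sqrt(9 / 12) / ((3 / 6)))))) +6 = 5 * sqrt(3) / 3 +113 / 20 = 8.54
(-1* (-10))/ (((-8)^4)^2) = 5/ 8388608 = 0.00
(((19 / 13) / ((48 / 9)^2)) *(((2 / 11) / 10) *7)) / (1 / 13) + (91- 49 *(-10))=8181677 / 14080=581.09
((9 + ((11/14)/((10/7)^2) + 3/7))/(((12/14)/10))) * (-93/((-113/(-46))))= -9795907/2260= -4334.47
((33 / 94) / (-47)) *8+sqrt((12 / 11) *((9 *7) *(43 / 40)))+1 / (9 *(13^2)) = -198563 / 3359889+3 *sqrt(99330) / 110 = 8.54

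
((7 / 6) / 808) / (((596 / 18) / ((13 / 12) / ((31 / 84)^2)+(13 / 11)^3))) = 257995101 / 615969294688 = 0.00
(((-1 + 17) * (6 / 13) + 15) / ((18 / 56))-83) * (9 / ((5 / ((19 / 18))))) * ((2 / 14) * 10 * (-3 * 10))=98990 / 91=1087.80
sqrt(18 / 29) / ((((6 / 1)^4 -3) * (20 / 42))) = 21 * sqrt(58) / 124990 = 0.00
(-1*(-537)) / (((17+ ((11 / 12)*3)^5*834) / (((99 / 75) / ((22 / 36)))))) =14846976 / 1679174275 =0.01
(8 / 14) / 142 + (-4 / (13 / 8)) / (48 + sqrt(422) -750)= 16*sqrt(422) / 3200483 + 921790 / 122356927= 0.01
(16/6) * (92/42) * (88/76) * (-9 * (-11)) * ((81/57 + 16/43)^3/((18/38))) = 8150.22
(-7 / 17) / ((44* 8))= -7 / 5984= -0.00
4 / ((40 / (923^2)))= 851929 / 10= 85192.90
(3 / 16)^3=27 / 4096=0.01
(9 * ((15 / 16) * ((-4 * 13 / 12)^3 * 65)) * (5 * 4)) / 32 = -3570125 / 128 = -27891.60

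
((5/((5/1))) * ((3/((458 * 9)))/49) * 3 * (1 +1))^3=0.00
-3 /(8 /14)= -21 /4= -5.25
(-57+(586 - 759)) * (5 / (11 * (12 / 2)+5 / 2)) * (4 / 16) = -575 / 137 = -4.20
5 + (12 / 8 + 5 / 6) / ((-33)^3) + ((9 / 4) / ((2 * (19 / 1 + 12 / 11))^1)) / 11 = 954007163 / 190609848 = 5.01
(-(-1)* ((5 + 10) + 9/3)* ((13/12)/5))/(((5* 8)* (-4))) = -39/1600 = -0.02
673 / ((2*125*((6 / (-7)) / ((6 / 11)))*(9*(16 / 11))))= -0.13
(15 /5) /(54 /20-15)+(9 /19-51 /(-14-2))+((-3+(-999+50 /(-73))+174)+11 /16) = -375131195 /454936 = -824.58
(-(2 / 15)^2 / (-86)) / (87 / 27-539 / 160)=-64 / 45365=-0.00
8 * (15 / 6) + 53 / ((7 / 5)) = 405 / 7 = 57.86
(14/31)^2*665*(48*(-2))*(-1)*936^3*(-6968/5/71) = -14299295252256129024/68231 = -209571825889348.38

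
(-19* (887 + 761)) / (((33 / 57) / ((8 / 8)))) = -594928 / 11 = -54084.36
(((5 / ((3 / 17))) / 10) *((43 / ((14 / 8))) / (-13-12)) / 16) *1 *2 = -731 / 2100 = -0.35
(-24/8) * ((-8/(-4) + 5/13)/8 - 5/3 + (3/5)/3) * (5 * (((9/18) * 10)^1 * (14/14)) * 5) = 45575/104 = 438.22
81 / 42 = 27 / 14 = 1.93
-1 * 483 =-483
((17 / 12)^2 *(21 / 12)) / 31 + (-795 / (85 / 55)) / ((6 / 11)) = -286241929 / 303552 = -942.97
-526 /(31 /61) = -32086 /31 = -1035.03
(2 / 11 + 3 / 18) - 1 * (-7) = 485 / 66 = 7.35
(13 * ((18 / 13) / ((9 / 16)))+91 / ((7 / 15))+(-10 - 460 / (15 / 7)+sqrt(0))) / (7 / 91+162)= 13 / 903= 0.01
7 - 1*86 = -79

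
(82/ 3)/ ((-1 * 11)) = -82/ 33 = -2.48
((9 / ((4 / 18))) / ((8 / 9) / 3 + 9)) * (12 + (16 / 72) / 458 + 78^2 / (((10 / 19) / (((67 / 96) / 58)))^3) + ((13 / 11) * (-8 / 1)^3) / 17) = -3520824081173222592609 / 34360124623683584000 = -102.47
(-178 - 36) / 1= -214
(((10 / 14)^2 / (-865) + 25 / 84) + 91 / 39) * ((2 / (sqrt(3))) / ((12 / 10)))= 1337855 * sqrt(3) / 915516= 2.53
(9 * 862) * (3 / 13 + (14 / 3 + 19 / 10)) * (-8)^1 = -27421944 / 65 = -421876.06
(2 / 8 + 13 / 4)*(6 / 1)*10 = 210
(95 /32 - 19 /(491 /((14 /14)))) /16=46037 /251392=0.18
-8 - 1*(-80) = 72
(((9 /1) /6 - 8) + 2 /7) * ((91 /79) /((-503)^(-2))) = -286153179 /158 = -1811096.07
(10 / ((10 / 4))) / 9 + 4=40 / 9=4.44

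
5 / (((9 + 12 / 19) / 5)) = 475 / 183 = 2.60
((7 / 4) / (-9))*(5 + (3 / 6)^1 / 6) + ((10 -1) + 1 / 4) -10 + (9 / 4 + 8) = 3677 / 432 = 8.51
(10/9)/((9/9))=10/9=1.11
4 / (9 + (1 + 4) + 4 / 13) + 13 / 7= 1391 / 651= 2.14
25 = 25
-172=-172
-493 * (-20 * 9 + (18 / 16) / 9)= 709427 / 8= 88678.38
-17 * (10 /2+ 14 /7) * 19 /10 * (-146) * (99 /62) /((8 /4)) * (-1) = -16340247 /620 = -26355.24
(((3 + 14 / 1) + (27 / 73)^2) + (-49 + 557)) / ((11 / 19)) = 53170626 / 58619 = 907.05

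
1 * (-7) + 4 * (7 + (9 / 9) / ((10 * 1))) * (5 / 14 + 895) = 177948 / 7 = 25421.14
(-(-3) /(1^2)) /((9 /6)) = 2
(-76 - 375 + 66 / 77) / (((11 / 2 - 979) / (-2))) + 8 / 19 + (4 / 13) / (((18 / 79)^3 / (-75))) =-1064215899139 / 545350806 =-1951.43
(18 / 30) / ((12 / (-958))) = -479 / 10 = -47.90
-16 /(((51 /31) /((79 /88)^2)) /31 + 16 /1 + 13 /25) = -2399040400 /2486882813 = -0.96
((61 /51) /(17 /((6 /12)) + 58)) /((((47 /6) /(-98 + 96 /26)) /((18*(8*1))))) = -5384592 /238901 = -22.54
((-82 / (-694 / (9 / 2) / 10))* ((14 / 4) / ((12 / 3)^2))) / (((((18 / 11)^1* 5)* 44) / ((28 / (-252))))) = -0.00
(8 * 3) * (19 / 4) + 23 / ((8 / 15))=1257 / 8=157.12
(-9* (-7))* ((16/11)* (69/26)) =34776/143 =243.19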